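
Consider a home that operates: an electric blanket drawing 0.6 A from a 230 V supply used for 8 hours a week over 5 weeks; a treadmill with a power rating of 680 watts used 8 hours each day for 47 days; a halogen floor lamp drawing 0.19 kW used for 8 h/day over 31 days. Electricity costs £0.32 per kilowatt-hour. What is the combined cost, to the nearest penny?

£98.66

electric blanket: Power = 0.6 A × 230 V = 138 W = 0.138 kW
electric blanket: Runtime = 8 h/week × 5 weeks = 40 h
electric blanket: 0.138 kW × 40 h = 5.52 kWh
treadmill: Runtime = 8 h/day × 47 days = 376 h
treadmill: 0.68 kW × 376 h = 255.68 kWh
halogen floor lamp: Runtime = 8 h/day × 31 days = 248 h
halogen floor lamp: 0.19 kW × 248 h = 47.12 kWh
Total energy = 308.32 kWh
Cost = 308.32 × £0.32 = £98.66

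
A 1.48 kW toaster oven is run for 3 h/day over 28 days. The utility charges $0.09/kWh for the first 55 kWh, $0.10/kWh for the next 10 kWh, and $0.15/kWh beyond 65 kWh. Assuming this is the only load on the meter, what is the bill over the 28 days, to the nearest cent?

Runtime = 3 h/day × 28 days = 84 h
Energy = 1.48 kW × 84 h = 124.32 kWh
Tier 1 (0–55 kWh): 55 × $0.09 = $4.95
Tier 2 (55–65 kWh): 10 × $0.10 = $1
Above 65 kWh: 59.32 × $0.15 = $8.898
Bill = $14.85

$14.85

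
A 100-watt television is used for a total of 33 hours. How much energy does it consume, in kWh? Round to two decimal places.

3.30 kWh

Energy = 0.1 kW × 33 h = 3.3 kWh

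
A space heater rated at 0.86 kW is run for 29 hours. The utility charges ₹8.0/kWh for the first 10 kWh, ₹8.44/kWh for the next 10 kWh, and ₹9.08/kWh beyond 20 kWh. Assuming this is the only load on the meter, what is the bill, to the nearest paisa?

Energy = 0.86 kW × 29 h = 24.94 kWh
Tier 1 (0–10 kWh): 10 × ₹8.0 = ₹80
Tier 2 (10–20 kWh): 10 × ₹8.44 = ₹84.4
Above 20 kWh: 4.94 × ₹9.08 = ₹44.8552
Bill = ₹209.26

₹209.26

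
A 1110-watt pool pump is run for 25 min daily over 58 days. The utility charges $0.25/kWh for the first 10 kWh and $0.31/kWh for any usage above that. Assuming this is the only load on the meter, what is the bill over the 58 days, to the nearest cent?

$7.72

Runtime = 25 min × 58 = 1450 min = 24.166666… h
Energy = 1.11 kW × 24.166666… h = 26.825 kWh
Tier 1 (0–10 kWh): 10 × $0.25 = $2.5
Above 10 kWh: 16.825 × $0.31 = $5.21575
Bill = $7.72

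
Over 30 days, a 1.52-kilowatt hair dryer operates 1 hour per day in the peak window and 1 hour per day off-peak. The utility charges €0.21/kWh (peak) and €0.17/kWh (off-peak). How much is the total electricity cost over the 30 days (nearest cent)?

€17.33

Peak energy = 1.52 kW × 1 h × 30 = 45.6 kWh
Off-peak energy = 1.52 kW × 1 h × 30 = 45.6 kWh
Cost = 45.6 × €0.21 + 45.6 × €0.17 = €9.576 + €7.752 = €17.33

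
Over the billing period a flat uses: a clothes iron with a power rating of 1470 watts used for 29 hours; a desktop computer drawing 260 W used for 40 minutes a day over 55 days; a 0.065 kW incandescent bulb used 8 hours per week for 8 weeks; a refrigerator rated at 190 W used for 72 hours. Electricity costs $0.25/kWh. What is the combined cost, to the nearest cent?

clothes iron: 1.47 kW × 29 h = 42.63 kWh
desktop computer: Runtime = 40 min × 55 = 2200 min = 36.666666… h
desktop computer: 0.26 kW × 36.666666… h = 9.533333… kWh
incandescent bulb: Runtime = 8 h/week × 8 weeks = 64 h
incandescent bulb: 0.065 kW × 64 h = 4.16 kWh
refrigerator: 0.19 kW × 72 h = 13.68 kWh
Total energy = 70.003333… kWh
Cost = 70.003333… × $0.25 = $17.50

$17.50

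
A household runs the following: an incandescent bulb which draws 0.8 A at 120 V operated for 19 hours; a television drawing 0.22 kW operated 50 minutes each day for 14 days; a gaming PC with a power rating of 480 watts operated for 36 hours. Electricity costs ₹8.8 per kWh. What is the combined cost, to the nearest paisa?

₹190.70

incandescent bulb: Power = 0.8 A × 120 V = 96 W = 0.096 kW
incandescent bulb: 0.096 kW × 19 h = 1.824 kWh
television: Runtime = 50 min × 14 = 700 min = 11.666666… h
television: 0.22 kW × 11.666666… h = 2.566666… kWh
gaming PC: 0.48 kW × 36 h = 17.28 kWh
Total energy = 21.670666… kWh
Cost = 21.670666… × ₹8.8 = ₹190.70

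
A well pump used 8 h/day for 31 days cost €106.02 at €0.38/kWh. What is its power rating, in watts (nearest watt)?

Energy = €106.02 ÷ €0.38/kWh = 279 kWh
Runtime = 8 h/day × 31 days = 248 h
Power = 279 kWh ÷ 248 h = 1.125 kW = 1125 W

1125 W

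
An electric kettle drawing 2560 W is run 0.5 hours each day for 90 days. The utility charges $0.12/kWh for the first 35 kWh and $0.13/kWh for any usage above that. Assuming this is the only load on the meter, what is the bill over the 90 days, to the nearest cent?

Runtime = 0.5 h/day × 90 days = 45 h
Energy = 2.56 kW × 45 h = 115.2 kWh
Tier 1 (0–35 kWh): 35 × $0.12 = $4.2
Above 35 kWh: 80.2 × $0.13 = $10.426
Bill = $14.63

$14.63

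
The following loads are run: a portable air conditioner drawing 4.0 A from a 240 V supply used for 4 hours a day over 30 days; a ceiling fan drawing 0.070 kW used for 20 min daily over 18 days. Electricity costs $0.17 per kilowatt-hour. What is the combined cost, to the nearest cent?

portable air conditioner: Power = 4.0 A × 240 V = 960 W = 0.96 kW
portable air conditioner: Runtime = 4 h/day × 30 days = 120 h
portable air conditioner: 0.96 kW × 120 h = 115.2 kWh
ceiling fan: Runtime = 20 min × 18 = 360 min = 6 h
ceiling fan: 0.07 kW × 6 h = 0.42 kWh
Total energy = 115.62 kWh
Cost = 115.62 × $0.17 = $19.66

$19.66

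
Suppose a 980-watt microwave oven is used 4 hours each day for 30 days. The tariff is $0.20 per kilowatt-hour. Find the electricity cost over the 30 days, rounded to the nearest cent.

Runtime = 4 h/day × 30 days = 120 h
Energy = 0.98 kW × 120 h = 117.6 kWh
Cost = 117.6 kWh × $0.20/kWh = $23.52

$23.52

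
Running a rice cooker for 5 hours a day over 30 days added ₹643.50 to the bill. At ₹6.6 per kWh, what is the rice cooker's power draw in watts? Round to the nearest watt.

650 W

Energy = ₹643.50 ÷ ₹6.6/kWh = 97.5 kWh
Runtime = 5 h/day × 30 days = 150 h
Power = 97.5 kWh ÷ 150 h = 0.65 kW = 650 W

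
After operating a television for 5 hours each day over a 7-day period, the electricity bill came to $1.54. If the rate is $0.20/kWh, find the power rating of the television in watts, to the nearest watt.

220 W

Energy = $1.54 ÷ $0.20/kWh = 7.7 kWh
Runtime = 5 h/day × 7 days = 35 h
Power = 7.7 kWh ÷ 35 h = 0.22 kW = 220 W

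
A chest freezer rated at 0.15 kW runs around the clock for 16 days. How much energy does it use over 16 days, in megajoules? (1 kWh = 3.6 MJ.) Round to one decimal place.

207.4 MJ

Runtime = 24 h × 16 = 384 h
Energy = 0.15 kW × 384 h = 57.6 kWh
= 57.6 × 3.6 MJ = 207.4 MJ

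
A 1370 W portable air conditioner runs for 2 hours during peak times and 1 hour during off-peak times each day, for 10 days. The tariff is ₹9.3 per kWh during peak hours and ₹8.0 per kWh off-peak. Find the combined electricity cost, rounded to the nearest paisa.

₹364.42

Peak energy = 1.37 kW × 2 h × 10 = 27.4 kWh
Off-peak energy = 1.37 kW × 1 h × 10 = 13.7 kWh
Cost = 27.4 × ₹9.3 + 13.7 × ₹8.0 = ₹254.82 + ₹109.6 = ₹364.42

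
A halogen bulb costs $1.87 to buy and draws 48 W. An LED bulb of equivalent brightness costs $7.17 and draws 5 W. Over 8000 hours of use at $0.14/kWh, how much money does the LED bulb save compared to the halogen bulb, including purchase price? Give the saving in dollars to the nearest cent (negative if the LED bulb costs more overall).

$42.86

halogen bulb: $1.87 + (48/1000) kW × 8000 h × $0.14 = $1.87 + $53.76 = $55.63
LED bulb: $7.17 + (5/1000) kW × 8000 h × $0.14 = $7.17 + $5.6 = $12.77
Saving = $55.63 − $12.77 = $42.86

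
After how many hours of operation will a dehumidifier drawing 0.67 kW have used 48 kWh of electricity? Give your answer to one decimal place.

Hours = 48 kWh ÷ 0.67 kW = 71.6 h

71.6 h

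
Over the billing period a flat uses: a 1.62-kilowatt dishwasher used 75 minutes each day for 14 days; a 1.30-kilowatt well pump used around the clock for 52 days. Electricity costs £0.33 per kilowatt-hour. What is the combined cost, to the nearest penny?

dishwasher: Runtime = 75 min × 14 = 1050 min = 17.5 h
dishwasher: 1.62 kW × 17.5 h = 28.35 kWh
well pump: Runtime = 24 h × 52 = 1248 h
well pump: 1.3 kW × 1248 h = 1622.4 kWh
Total energy = 1650.75 kWh
Cost = 1650.75 × £0.33 = £544.75

£544.75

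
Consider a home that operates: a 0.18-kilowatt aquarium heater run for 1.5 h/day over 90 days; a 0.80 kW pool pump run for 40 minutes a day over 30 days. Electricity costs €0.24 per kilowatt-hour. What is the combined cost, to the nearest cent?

aquarium heater: Runtime = 1.5 h/day × 90 days = 135 h
aquarium heater: 0.18 kW × 135 h = 24.3 kWh
pool pump: Runtime = 40 min × 30 = 1200 min = 20 h
pool pump: 0.8 kW × 20 h = 16 kWh
Total energy = 40.3 kWh
Cost = 40.3 × €0.24 = €9.67

€9.67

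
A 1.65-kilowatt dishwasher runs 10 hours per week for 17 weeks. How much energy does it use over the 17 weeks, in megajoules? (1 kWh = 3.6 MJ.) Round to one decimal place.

1009.8 MJ

Runtime = 10 h/week × 17 weeks = 170 h
Energy = 1.65 kW × 170 h = 280.5 kWh
= 280.5 × 3.6 MJ = 1009.8 MJ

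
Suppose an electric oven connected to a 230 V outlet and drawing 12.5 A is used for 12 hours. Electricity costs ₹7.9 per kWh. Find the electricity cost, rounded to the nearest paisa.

Power = 12.5 A × 230 V = 2875 W = 2.875 kW
Energy = 2.875 kW × 12 h = 34.5 kWh
Cost = 34.5 kWh × ₹7.9/kWh = ₹272.55

₹272.55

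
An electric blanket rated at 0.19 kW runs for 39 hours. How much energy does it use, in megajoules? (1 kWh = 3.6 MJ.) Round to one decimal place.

26.7 MJ

Energy = 0.19 kW × 39 h = 7.41 kWh
= 7.41 × 3.6 MJ = 26.7 MJ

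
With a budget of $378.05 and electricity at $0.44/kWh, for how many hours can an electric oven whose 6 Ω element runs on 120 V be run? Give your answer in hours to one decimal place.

Power = V²/R = 120²/6 = 2400 W = 2.4 kW
Energy available = $378.05 ÷ $0.44/kWh = 859.2045 kWh
Hours = 859.2045 kWh ÷ 2.4 kW = 358.0 h

358.0 h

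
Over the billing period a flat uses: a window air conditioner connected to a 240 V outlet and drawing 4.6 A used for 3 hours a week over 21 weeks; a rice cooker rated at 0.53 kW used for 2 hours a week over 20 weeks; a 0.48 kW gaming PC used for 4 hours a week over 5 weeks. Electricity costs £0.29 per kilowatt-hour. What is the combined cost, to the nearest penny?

£29.10

window air conditioner: Power = 4.6 A × 240 V = 1104 W = 1.104 kW
window air conditioner: Runtime = 3 h/week × 21 weeks = 63 h
window air conditioner: 1.104 kW × 63 h = 69.552 kWh
rice cooker: Runtime = 2 h/week × 20 weeks = 40 h
rice cooker: 0.53 kW × 40 h = 21.2 kWh
gaming PC: Runtime = 4 h/week × 5 weeks = 20 h
gaming PC: 0.48 kW × 20 h = 9.6 kWh
Total energy = 100.352 kWh
Cost = 100.352 × £0.29 = £29.10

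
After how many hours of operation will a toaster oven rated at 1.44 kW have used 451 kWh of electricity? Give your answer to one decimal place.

Hours = 451 kWh ÷ 1.44 kW = 313.2 h

313.2 h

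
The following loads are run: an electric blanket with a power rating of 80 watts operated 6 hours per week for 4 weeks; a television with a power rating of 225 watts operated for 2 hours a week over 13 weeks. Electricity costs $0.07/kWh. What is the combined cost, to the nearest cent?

$0.54

electric blanket: Runtime = 6 h/week × 4 weeks = 24 h
electric blanket: 0.08 kW × 24 h = 1.92 kWh
television: Runtime = 2 h/week × 13 weeks = 26 h
television: 0.225 kW × 26 h = 5.85 kWh
Total energy = 7.77 kWh
Cost = 7.77 × $0.07 = $0.54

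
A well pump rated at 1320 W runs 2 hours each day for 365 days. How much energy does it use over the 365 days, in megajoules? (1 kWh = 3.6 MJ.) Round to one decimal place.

3469.0 MJ

Runtime = 2 h/day × 365 days = 730 h
Energy = 1.32 kW × 730 h = 963.6 kWh
= 963.6 × 3.6 MJ = 3469.0 MJ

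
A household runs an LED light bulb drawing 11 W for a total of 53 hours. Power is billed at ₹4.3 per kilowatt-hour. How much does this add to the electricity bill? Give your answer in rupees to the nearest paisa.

₹2.51

Energy = 0.011 kW × 53 h = 0.583 kWh
Cost = 0.583 kWh × ₹4.3/kWh = ₹2.51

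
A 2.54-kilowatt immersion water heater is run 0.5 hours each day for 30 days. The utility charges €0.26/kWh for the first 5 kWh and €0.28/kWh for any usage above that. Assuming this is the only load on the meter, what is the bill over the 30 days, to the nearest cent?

Runtime = 0.5 h/day × 30 days = 15 h
Energy = 2.54 kW × 15 h = 38.1 kWh
Tier 1 (0–5 kWh): 5 × €0.26 = €1.3
Above 5 kWh: 33.1 × €0.28 = €9.268
Bill = €10.57

€10.57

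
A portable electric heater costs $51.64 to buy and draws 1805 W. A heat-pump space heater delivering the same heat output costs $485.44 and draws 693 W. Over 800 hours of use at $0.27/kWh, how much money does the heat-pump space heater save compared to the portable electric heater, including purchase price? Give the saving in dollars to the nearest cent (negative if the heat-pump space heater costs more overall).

-$193.61

portable electric heater: $51.64 + (1805/1000) kW × 800 h × $0.27 = $51.64 + $389.88 = $441.52
heat-pump space heater: $485.44 + (693/1000) kW × 800 h × $0.27 = $485.44 + $149.688 = $635.128
Saving = $441.52 − $635.128 = −$193.608 → -$193.61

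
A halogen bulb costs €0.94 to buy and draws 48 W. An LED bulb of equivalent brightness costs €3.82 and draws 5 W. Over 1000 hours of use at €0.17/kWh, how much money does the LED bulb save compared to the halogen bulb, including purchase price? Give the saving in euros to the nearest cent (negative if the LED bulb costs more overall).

€4.43

halogen bulb: €0.94 + (48/1000) kW × 1000 h × €0.17 = €0.94 + €8.16 = €9.1
LED bulb: €3.82 + (5/1000) kW × 1000 h × €0.17 = €3.82 + €0.85 = €4.67
Saving = €9.1 − €4.67 = €4.43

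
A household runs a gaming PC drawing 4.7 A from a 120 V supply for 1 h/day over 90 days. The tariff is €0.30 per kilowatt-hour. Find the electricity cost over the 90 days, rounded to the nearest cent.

€15.23

Power = 4.7 A × 120 V = 564 W = 0.564 kW
Runtime = 1 h/day × 90 days = 90 h
Energy = 0.564 kW × 90 h = 50.76 kWh
Cost = 50.76 kWh × €0.30/kWh = €15.23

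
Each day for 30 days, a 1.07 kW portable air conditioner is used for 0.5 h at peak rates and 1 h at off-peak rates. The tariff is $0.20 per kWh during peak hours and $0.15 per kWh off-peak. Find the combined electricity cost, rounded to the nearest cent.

Peak energy = 1.07 kW × 0.5 h × 30 = 16.05 kWh
Off-peak energy = 1.07 kW × 1 h × 30 = 32.1 kWh
Cost = 16.05 × $0.20 + 32.1 × $0.15 = $3.21 + $4.815 = $8.03

$8.03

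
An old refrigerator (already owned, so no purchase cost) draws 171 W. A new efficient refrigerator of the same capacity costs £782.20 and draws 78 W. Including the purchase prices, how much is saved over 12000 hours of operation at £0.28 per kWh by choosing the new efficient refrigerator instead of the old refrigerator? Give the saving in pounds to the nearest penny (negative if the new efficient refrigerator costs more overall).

old refrigerator: £0.00 + (171/1000) kW × 12000 h × £0.28 = £0.00 + £574.56 = £574.56
new efficient refrigerator: £782.20 + (78/1000) kW × 12000 h × £0.28 = £782.20 + £262.08 = £1044.28
Saving = £574.56 − £1044.28 = −£469.72

-£469.72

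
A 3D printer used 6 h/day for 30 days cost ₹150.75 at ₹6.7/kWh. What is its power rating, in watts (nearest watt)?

125 W

Energy = ₹150.75 ÷ ₹6.7/kWh = 22.5 kWh
Runtime = 6 h/day × 30 days = 180 h
Power = 22.5 kWh ÷ 180 h = 0.125 kW = 125 W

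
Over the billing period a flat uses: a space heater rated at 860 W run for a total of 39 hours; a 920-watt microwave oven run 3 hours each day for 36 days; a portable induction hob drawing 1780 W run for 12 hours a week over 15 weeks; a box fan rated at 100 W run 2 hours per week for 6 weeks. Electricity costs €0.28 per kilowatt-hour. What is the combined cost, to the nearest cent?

€127.26

space heater: 0.86 kW × 39 h = 33.54 kWh
microwave oven: Runtime = 3 h/day × 36 days = 108 h
microwave oven: 0.92 kW × 108 h = 99.36 kWh
portable induction hob: Runtime = 12 h/week × 15 weeks = 180 h
portable induction hob: 1.78 kW × 180 h = 320.4 kWh
box fan: Runtime = 2 h/week × 6 weeks = 12 h
box fan: 0.1 kW × 12 h = 1.2 kWh
Total energy = 454.5 kWh
Cost = 454.5 × €0.28 = €127.26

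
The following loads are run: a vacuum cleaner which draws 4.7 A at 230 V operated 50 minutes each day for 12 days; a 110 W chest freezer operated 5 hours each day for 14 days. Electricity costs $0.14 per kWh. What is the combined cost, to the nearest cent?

$2.59

vacuum cleaner: Power = 4.7 A × 230 V = 1081 W = 1.081 kW
vacuum cleaner: Runtime = 50 min × 12 = 600 min = 10 h
vacuum cleaner: 1.081 kW × 10 h = 10.81 kWh
chest freezer: Runtime = 5 h/day × 14 days = 70 h
chest freezer: 0.11 kW × 70 h = 7.7 kWh
Total energy = 18.51 kWh
Cost = 18.51 × $0.14 = $2.59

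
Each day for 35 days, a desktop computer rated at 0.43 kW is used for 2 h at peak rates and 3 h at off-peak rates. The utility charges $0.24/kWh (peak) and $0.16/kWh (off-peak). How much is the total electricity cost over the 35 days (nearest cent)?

Peak energy = 0.43 kW × 2 h × 35 = 30.1 kWh
Off-peak energy = 0.43 kW × 3 h × 35 = 45.15 kWh
Cost = 30.1 × $0.24 + 45.15 × $0.16 = $7.224 + $7.224 = $14.45

$14.45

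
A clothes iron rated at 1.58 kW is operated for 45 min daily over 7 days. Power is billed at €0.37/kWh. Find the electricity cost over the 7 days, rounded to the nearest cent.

€3.07

Runtime = 45 min × 7 = 315 min = 5.25 h
Energy = 1.58 kW × 5.25 h = 8.295 kWh
Cost = 8.295 kWh × €0.37/kWh = €3.07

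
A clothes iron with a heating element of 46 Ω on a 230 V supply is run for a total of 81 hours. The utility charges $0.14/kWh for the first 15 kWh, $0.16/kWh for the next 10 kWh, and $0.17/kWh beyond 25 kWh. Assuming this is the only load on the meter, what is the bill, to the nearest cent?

Power = V²/R = 230²/46 = 1150 W = 1.15 kW
Energy = 1.15 kW × 81 h = 93.15 kWh
Tier 1 (0–15 kWh): 15 × $0.14 = $2.1
Tier 2 (15–25 kWh): 10 × $0.16 = $1.6
Above 25 kWh: 68.15 × $0.17 = $11.5855
Bill = $15.29

$15.29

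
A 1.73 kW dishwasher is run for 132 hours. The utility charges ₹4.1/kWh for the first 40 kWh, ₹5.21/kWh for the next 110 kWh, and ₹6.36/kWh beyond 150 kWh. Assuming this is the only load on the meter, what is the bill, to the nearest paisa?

Energy = 1.73 kW × 132 h = 228.36 kWh
Tier 1 (0–40 kWh): 40 × ₹4.1 = ₹164
Tier 2 (40–150 kWh): 110 × ₹5.21 = ₹573.1
Above 150 kWh: 78.36 × ₹6.36 = ₹498.3696
Bill = ₹1235.47

₹1235.47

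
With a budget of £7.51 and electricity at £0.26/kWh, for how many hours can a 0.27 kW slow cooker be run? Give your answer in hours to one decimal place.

Energy available = £7.51 ÷ £0.26/kWh = 28.8846 kWh
Hours = 28.8846 kWh ÷ 0.27 kW = 107.0 h

107.0 h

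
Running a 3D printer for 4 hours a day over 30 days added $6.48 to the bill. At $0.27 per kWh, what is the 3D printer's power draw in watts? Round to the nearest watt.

Energy = $6.48 ÷ $0.27/kWh = 24 kWh
Runtime = 4 h/day × 30 days = 120 h
Power = 24 kWh ÷ 120 h = 0.2 kW = 200 W

200 W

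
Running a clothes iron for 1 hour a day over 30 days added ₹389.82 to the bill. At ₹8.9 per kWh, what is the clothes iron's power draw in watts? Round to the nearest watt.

Energy = ₹389.82 ÷ ₹8.9/kWh = 43.8 kWh
Runtime = 1 h/day × 30 days = 30 h
Power = 43.8 kWh ÷ 30 h = 1.46 kW = 1460 W

1460 W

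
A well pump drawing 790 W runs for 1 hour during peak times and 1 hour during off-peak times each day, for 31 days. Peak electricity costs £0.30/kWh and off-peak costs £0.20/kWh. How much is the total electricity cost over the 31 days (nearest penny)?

£12.25

Peak energy = 0.79 kW × 1 h × 31 = 24.49 kWh
Off-peak energy = 0.79 kW × 1 h × 31 = 24.49 kWh
Cost = 24.49 × £0.30 + 24.49 × £0.20 = £7.347 + £4.898 = £12.25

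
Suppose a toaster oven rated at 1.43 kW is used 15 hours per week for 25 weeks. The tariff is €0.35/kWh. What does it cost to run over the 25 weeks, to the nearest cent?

Runtime = 15 h/week × 25 weeks = 375 h
Energy = 1.43 kW × 375 h = 536.25 kWh
Cost = 536.25 kWh × €0.35/kWh = €187.69

€187.69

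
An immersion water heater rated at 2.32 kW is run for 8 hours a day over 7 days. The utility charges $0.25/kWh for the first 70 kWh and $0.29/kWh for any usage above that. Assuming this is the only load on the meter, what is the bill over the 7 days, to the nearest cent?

Runtime = 8 h/day × 7 days = 56 h
Energy = 2.32 kW × 56 h = 129.92 kWh
Tier 1 (0–70 kWh): 70 × $0.25 = $17.5
Above 70 kWh: 59.92 × $0.29 = $17.3768
Bill = $34.88

$34.88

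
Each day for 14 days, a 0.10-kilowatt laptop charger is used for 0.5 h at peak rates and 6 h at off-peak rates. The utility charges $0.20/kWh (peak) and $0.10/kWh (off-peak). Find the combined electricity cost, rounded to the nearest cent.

Peak energy = 0.1 kW × 0.5 h × 14 = 0.7 kWh
Off-peak energy = 0.1 kW × 6 h × 14 = 8.4 kWh
Cost = 0.7 × $0.20 + 8.4 × $0.10 = $0.14 + $0.84 = $0.98

$0.98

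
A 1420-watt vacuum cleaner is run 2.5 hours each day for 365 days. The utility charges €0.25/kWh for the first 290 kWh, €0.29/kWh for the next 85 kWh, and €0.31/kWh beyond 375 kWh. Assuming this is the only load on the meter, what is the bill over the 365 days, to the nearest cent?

Runtime = 2.5 h/day × 365 days = 912.5 h
Energy = 1.42 kW × 912.5 h = 1295.75 kWh
Tier 1 (0–290 kWh): 290 × €0.25 = €72.5
Tier 2 (290–375 kWh): 85 × €0.29 = €24.65
Above 375 kWh: 920.75 × €0.31 = €285.4325
Bill = €382.58

€382.58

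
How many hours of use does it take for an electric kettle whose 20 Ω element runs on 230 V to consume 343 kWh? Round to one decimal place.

Power = V²/R = 230²/20 = 2645 W = 2.645 kW
Hours = 343 kWh ÷ 2.645 kW = 129.7 h

129.7 h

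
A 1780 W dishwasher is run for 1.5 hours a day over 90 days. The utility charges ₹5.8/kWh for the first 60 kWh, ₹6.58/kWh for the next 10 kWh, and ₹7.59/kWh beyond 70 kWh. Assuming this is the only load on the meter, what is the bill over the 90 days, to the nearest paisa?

₹1706.38

Runtime = 1.5 h/day × 90 days = 135 h
Energy = 1.78 kW × 135 h = 240.3 kWh
Tier 1 (0–60 kWh): 60 × ₹5.8 = ₹348
Tier 2 (60–70 kWh): 10 × ₹6.58 = ₹65.8
Above 70 kWh: 170.3 × ₹7.59 = ₹1292.577
Bill = ₹1706.38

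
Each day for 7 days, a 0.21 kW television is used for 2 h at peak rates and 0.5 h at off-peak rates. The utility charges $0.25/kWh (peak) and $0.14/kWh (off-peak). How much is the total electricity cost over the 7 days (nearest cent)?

Peak energy = 0.21 kW × 2 h × 7 = 2.94 kWh
Off-peak energy = 0.21 kW × 0.5 h × 7 = 0.735 kWh
Cost = 2.94 × $0.25 + 0.735 × $0.14 = $0.735 + $0.1029 = $0.84

$0.84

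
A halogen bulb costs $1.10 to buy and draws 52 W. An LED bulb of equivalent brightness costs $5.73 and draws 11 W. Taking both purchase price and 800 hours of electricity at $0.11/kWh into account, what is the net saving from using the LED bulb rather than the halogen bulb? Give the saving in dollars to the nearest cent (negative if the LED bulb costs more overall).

-$1.02

halogen bulb: $1.10 + (52/1000) kW × 800 h × $0.11 = $1.10 + $4.576 = $5.676
LED bulb: $5.73 + (11/1000) kW × 800 h × $0.11 = $5.73 + $0.968 = $6.698
Saving = $5.676 − $6.698 = −$1.022 → -$1.02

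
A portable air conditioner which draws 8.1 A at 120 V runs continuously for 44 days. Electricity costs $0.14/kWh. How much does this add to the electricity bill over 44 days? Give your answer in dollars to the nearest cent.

Power = 8.1 A × 120 V = 972 W = 0.972 kW
Runtime = 24 h × 44 = 1056 h
Energy = 0.972 kW × 1056 h = 1026.432 kWh
Cost = 1026.432 kWh × $0.14/kWh = $143.70

$143.70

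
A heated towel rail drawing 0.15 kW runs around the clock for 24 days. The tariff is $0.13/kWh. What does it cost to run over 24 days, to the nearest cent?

$11.23

Runtime = 24 h × 24 = 576 h
Energy = 0.15 kW × 576 h = 86.4 kWh
Cost = 86.4 kWh × $0.13/kWh = $11.23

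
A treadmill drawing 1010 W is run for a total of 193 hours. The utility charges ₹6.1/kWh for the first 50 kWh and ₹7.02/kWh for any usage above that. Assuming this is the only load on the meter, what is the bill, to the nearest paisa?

Energy = 1.01 kW × 193 h = 194.93 kWh
Tier 1 (0–50 kWh): 50 × ₹6.1 = ₹305
Above 50 kWh: 144.93 × ₹7.02 = ₹1017.4086
Bill = ₹1322.41

₹1322.41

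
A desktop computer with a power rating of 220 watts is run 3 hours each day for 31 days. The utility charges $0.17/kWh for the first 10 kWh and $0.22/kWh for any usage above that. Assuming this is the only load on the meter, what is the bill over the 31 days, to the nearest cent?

$4.00

Runtime = 3 h/day × 31 days = 93 h
Energy = 0.22 kW × 93 h = 20.46 kWh
Tier 1 (0–10 kWh): 10 × $0.17 = $1.7
Above 10 kWh: 10.46 × $0.22 = $2.3012
Bill = $4.00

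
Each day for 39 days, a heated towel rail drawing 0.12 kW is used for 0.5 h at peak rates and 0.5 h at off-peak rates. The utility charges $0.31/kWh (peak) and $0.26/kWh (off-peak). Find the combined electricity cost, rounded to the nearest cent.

$1.33

Peak energy = 0.12 kW × 0.5 h × 39 = 2.34 kWh
Off-peak energy = 0.12 kW × 0.5 h × 39 = 2.34 kWh
Cost = 2.34 × $0.31 + 2.34 × $0.26 = $0.7254 + $0.6084 = $1.33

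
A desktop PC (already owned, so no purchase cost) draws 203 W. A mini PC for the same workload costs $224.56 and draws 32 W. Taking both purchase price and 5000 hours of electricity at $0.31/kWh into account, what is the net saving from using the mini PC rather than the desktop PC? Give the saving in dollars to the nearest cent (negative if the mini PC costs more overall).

desktop PC: $0.00 + (203/1000) kW × 5000 h × $0.31 = $0.00 + $314.65 = $314.65
mini PC: $224.56 + (32/1000) kW × 5000 h × $0.31 = $224.56 + $49.6 = $274.16
Saving = $314.65 − $274.16 = $40.49

$40.49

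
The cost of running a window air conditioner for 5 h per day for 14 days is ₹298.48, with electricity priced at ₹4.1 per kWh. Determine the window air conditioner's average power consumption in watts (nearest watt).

1040 W

Energy = ₹298.48 ÷ ₹4.1/kWh = 72.8 kWh
Runtime = 5 h/day × 14 days = 70 h
Power = 72.8 kWh ÷ 70 h = 1.04 kW = 1040 W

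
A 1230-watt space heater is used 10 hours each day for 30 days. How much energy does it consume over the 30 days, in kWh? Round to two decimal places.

Runtime = 10 h/day × 30 days = 300 h
Energy = 1.23 kW × 300 h = 369 kWh

369.00 kWh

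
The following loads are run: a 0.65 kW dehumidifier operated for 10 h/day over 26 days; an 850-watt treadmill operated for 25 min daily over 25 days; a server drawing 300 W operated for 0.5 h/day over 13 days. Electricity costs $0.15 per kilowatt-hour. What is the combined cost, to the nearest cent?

dehumidifier: Runtime = 10 h/day × 26 days = 260 h
dehumidifier: 0.65 kW × 260 h = 169 kWh
treadmill: Runtime = 25 min × 25 = 625 min = 10.416666… h
treadmill: 0.85 kW × 10.416666… h = 8.854166… kWh
server: Runtime = 0.5 h/day × 13 days = 6.5 h
server: 0.3 kW × 6.5 h = 1.95 kWh
Total energy = 179.804166… kWh
Cost = 179.804166… × $0.15 = $26.97

$26.97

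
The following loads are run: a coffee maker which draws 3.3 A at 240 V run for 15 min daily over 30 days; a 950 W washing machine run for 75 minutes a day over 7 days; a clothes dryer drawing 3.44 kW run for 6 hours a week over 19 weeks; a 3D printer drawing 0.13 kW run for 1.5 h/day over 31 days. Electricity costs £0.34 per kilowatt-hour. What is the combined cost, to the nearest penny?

coffee maker: Power = 3.3 A × 240 V = 792 W = 0.792 kW
coffee maker: Runtime = 15 min × 30 = 450 min = 7.5 h
coffee maker: 0.792 kW × 7.5 h = 5.94 kWh
washing machine: Runtime = 75 min × 7 = 525 min = 8.75 h
washing machine: 0.95 kW × 8.75 h = 8.3125 kWh
clothes dryer: Runtime = 6 h/week × 19 weeks = 114 h
clothes dryer: 3.44 kW × 114 h = 392.16 kWh
3D printer: Runtime = 1.5 h/day × 31 days = 46.5 h
3D printer: 0.13 kW × 46.5 h = 6.045 kWh
Total energy = 412.4575 kWh
Cost = 412.4575 × £0.34 = £140.24

£140.24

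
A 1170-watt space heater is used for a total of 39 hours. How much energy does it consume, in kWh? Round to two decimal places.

Energy = 1.17 kW × 39 h = 45.63 kWh

45.63 kWh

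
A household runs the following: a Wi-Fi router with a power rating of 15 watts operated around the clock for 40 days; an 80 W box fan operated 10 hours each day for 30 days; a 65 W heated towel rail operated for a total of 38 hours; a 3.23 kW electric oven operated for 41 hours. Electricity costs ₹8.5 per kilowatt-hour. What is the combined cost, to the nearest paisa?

Wi-Fi router: Runtime = 24 h × 40 = 960 h
Wi-Fi router: 0.015 kW × 960 h = 14.4 kWh
box fan: Runtime = 10 h/day × 30 days = 300 h
box fan: 0.08 kW × 300 h = 24 kWh
heated towel rail: 0.065 kW × 38 h = 2.47 kWh
electric oven: 3.23 kW × 41 h = 132.43 kWh
Total energy = 173.3 kWh
Cost = 173.3 × ₹8.5 = ₹1473.05

₹1473.05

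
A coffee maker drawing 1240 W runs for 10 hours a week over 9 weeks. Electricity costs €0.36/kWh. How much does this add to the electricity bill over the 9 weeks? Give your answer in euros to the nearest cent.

Runtime = 10 h/week × 9 weeks = 90 h
Energy = 1.24 kW × 90 h = 111.6 kWh
Cost = 111.6 kWh × €0.36/kWh = €40.18

€40.18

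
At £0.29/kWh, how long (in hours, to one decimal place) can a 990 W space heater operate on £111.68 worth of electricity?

Energy available = £111.68 ÷ £0.29/kWh = 385.1034 kWh
Hours = 385.1034 kWh ÷ 0.99 kW = 389.0 h

389.0 h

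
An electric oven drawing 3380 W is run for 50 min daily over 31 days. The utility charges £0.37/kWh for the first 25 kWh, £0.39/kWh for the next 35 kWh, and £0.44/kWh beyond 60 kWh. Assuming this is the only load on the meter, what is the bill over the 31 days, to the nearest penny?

Runtime = 50 min × 31 = 1550 min = 25.833333… h
Energy = 3.38 kW × 25.833333… h = 87.316666… kWh
Tier 1 (0–25 kWh): 25 × £0.37 = £9.25
Tier 2 (25–60 kWh): 35 × £0.39 = £13.65
Above 60 kWh: 27.316666… × £0.44 = £12.019333…
Bill = £34.92

£34.92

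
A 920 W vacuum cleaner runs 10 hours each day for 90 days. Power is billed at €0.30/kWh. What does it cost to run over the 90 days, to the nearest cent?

Runtime = 10 h/day × 90 days = 900 h
Energy = 0.92 kW × 900 h = 828 kWh
Cost = 828 kWh × €0.30/kWh = €248.40

€248.40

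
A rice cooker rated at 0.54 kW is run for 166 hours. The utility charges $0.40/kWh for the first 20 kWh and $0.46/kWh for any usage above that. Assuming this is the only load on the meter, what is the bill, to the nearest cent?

$40.03

Energy = 0.54 kW × 166 h = 89.64 kWh
Tier 1 (0–20 kWh): 20 × $0.40 = $8
Above 20 kWh: 69.64 × $0.46 = $32.0344
Bill = $40.03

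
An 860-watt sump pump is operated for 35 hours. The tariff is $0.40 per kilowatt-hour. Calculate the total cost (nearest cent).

Energy = 0.86 kW × 35 h = 30.1 kWh
Cost = 30.1 kWh × $0.40/kWh = $12.04

$12.04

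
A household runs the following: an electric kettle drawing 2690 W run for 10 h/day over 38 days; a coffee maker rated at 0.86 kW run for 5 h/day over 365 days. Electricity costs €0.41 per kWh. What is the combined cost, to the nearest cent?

€1062.60

electric kettle: Runtime = 10 h/day × 38 days = 380 h
electric kettle: 2.69 kW × 380 h = 1022.2 kWh
coffee maker: Runtime = 5 h/day × 365 days = 1825 h
coffee maker: 0.86 kW × 1825 h = 1569.5 kWh
Total energy = 2591.7 kWh
Cost = 2591.7 × €0.41 = €1062.60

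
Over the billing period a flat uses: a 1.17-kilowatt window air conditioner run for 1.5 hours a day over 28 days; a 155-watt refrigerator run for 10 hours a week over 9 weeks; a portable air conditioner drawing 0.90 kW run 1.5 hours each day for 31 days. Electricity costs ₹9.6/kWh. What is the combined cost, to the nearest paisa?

window air conditioner: Runtime = 1.5 h/day × 28 days = 42 h
window air conditioner: 1.17 kW × 42 h = 49.14 kWh
refrigerator: Runtime = 10 h/week × 9 weeks = 90 h
refrigerator: 0.155 kW × 90 h = 13.95 kWh
portable air conditioner: Runtime = 1.5 h/day × 31 days = 46.5 h
portable air conditioner: 0.9 kW × 46.5 h = 41.85 kWh
Total energy = 104.94 kWh
Cost = 104.94 × ₹9.6 = ₹1007.42

₹1007.42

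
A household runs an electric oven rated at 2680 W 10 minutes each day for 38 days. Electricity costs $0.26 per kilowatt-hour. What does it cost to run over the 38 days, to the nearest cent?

$4.41

Runtime = 10 min × 38 = 380 min = 6.333333… h
Energy = 2.68 kW × 6.333333… h = 16.973333… kWh
Cost = 16.973333… kWh × $0.26/kWh = $4.41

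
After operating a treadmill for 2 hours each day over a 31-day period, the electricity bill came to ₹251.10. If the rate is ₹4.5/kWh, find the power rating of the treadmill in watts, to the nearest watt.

Energy = ₹251.10 ÷ ₹4.5/kWh = 55.8 kWh
Runtime = 2 h/day × 31 days = 62 h
Power = 55.8 kWh ÷ 62 h = 0.9 kW = 900 W

900 W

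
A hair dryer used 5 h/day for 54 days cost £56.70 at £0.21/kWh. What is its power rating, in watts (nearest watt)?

Energy = £56.70 ÷ £0.21/kWh = 270 kWh
Runtime = 5 h/day × 54 days = 270 h
Power = 270 kWh ÷ 270 h = 1 kW = 1000 W

1000 W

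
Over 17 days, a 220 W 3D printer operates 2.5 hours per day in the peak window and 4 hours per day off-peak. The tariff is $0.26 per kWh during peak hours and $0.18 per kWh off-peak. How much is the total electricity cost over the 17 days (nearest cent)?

$5.12

Peak energy = 0.22 kW × 2.5 h × 17 = 9.35 kWh
Off-peak energy = 0.22 kW × 4 h × 17 = 14.96 kWh
Cost = 9.35 × $0.26 + 14.96 × $0.18 = $2.431 + $2.6928 = $5.12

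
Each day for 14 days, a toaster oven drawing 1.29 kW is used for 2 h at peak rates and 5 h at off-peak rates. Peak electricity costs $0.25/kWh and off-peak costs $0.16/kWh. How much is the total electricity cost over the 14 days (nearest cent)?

$23.48

Peak energy = 1.29 kW × 2 h × 14 = 36.12 kWh
Off-peak energy = 1.29 kW × 5 h × 14 = 90.3 kWh
Cost = 36.12 × $0.25 + 90.3 × $0.16 = $9.03 + $14.448 = $23.48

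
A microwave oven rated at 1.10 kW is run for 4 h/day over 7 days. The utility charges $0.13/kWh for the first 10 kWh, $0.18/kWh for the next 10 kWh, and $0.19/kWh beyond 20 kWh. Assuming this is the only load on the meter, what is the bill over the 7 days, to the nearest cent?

Runtime = 4 h/day × 7 days = 28 h
Energy = 1.1 kW × 28 h = 30.8 kWh
Tier 1 (0–10 kWh): 10 × $0.13 = $1.3
Tier 2 (10–20 kWh): 10 × $0.18 = $1.8
Above 20 kWh: 10.8 × $0.19 = $2.052
Bill = $5.15

$5.15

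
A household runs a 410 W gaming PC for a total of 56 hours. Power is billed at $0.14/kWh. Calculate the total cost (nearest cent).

$3.21

Energy = 0.41 kW × 56 h = 22.96 kWh
Cost = 22.96 kWh × $0.14/kWh = $3.21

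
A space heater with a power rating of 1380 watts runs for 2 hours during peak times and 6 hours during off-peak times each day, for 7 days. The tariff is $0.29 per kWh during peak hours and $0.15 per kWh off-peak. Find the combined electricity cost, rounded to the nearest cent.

$14.30

Peak energy = 1.38 kW × 2 h × 7 = 19.32 kWh
Off-peak energy = 1.38 kW × 6 h × 7 = 57.96 kWh
Cost = 19.32 × $0.29 + 57.96 × $0.15 = $5.6028 + $8.694 = $14.30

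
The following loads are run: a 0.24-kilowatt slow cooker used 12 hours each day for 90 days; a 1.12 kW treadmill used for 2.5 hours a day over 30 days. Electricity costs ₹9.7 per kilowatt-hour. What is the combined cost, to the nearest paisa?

₹3329.04

slow cooker: Runtime = 12 h/day × 90 days = 1080 h
slow cooker: 0.24 kW × 1080 h = 259.2 kWh
treadmill: Runtime = 2.5 h/day × 30 days = 75 h
treadmill: 1.12 kW × 75 h = 84 kWh
Total energy = 343.2 kWh
Cost = 343.2 × ₹9.7 = ₹3329.04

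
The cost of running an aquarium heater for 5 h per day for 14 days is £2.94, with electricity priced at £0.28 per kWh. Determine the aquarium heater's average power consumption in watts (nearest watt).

150 W

Energy = £2.94 ÷ £0.28/kWh = 10.5 kWh
Runtime = 5 h/day × 14 days = 70 h
Power = 10.5 kWh ÷ 70 h = 0.15 kW = 150 W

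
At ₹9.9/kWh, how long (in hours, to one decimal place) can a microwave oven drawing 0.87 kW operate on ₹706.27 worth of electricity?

Energy available = ₹706.27 ÷ ₹9.9/kWh = 71.3404 kWh
Hours = 71.3404 kWh ÷ 0.87 kW = 82.0 h

82.0 h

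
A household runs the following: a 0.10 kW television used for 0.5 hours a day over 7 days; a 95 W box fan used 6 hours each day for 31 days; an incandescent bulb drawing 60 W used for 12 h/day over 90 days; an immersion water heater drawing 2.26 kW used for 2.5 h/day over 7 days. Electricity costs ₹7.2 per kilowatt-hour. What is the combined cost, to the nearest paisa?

television: Runtime = 0.5 h/day × 7 days = 3.5 h
television: 0.1 kW × 3.5 h = 0.35 kWh
box fan: Runtime = 6 h/day × 31 days = 186 h
box fan: 0.095 kW × 186 h = 17.67 kWh
incandescent bulb: Runtime = 12 h/day × 90 days = 1080 h
incandescent bulb: 0.06 kW × 1080 h = 64.8 kWh
immersion water heater: Runtime = 2.5 h/day × 7 days = 17.5 h
immersion water heater: 2.26 kW × 17.5 h = 39.55 kWh
Total energy = 122.37 kWh
Cost = 122.37 × ₹7.2 = ₹881.06

₹881.06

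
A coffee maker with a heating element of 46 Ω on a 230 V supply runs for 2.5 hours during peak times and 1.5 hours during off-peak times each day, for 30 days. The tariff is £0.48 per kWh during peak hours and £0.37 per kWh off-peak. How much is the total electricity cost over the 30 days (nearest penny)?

Power = V²/R = 230²/46 = 1150 W = 1.15 kW
Peak energy = 1.15 kW × 2.5 h × 30 = 86.25 kWh
Off-peak energy = 1.15 kW × 1.5 h × 30 = 51.75 kWh
Cost = 86.25 × £0.48 + 51.75 × £0.37 = £41.4 + £19.1475 = £60.55

£60.55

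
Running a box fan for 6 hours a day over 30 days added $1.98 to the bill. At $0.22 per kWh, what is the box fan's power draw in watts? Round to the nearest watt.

50 W

Energy = $1.98 ÷ $0.22/kWh = 9 kWh
Runtime = 6 h/day × 30 days = 180 h
Power = 9 kWh ÷ 180 h = 0.05 kW = 50 W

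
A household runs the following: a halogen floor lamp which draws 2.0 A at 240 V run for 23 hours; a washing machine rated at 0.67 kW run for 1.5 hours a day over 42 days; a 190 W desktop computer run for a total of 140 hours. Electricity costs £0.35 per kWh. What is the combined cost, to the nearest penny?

halogen floor lamp: Power = 2.0 A × 240 V = 480 W = 0.48 kW
halogen floor lamp: 0.48 kW × 23 h = 11.04 kWh
washing machine: Runtime = 1.5 h/day × 42 days = 63 h
washing machine: 0.67 kW × 63 h = 42.21 kWh
desktop computer: 0.19 kW × 140 h = 26.6 kWh
Total energy = 79.85 kWh
Cost = 79.85 × £0.35 = £27.95

£27.95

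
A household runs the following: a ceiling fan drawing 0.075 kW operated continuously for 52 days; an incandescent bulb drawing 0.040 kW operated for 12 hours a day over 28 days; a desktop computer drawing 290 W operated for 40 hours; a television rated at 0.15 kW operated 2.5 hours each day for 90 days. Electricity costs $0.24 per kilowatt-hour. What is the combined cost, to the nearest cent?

ceiling fan: Runtime = 24 h × 52 = 1248 h
ceiling fan: 0.075 kW × 1248 h = 93.6 kWh
incandescent bulb: Runtime = 12 h/day × 28 days = 336 h
incandescent bulb: 0.04 kW × 336 h = 13.44 kWh
desktop computer: 0.29 kW × 40 h = 11.6 kWh
television: Runtime = 2.5 h/day × 90 days = 225 h
television: 0.15 kW × 225 h = 33.75 kWh
Total energy = 152.39 kWh
Cost = 152.39 × $0.24 = $36.57

$36.57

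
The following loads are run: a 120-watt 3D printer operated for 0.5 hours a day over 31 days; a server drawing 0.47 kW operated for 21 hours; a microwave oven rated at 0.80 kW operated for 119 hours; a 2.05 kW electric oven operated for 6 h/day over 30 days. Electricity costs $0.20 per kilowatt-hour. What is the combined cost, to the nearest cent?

3D printer: Runtime = 0.5 h/day × 31 days = 15.5 h
3D printer: 0.12 kW × 15.5 h = 1.86 kWh
server: 0.47 kW × 21 h = 9.87 kWh
microwave oven: 0.8 kW × 119 h = 95.2 kWh
electric oven: Runtime = 6 h/day × 30 days = 180 h
electric oven: 2.05 kW × 180 h = 369 kWh
Total energy = 475.93 kWh
Cost = 475.93 × $0.20 = $95.19

$95.19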